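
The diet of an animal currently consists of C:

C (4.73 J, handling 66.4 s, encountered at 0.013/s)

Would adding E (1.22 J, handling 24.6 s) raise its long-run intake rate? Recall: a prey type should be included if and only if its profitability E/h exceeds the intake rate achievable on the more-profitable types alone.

Yes

On C alone, R = ΣλE/(1+Σλh) = 0.06149/1.863 = 0.033 J/s.
Profitability of E: 1.22/24.6 = 0.04959 J/s.
0.04959 > 0.033, so adding E raises the average — include it.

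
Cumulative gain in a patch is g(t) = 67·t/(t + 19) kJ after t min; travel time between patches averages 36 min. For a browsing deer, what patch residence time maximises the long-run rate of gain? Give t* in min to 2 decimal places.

Maximise g(t)/(T+t): set derivative to zero → g'(t)(T+t) = g(t).
g'(t) = 67·19/(t + 19)². Setting 67·19/(t+19)² = 67t/[(t+19)(36+t)] gives 19(36+t) = t(t+19), so t² = 19×36 = 684.
t* = √684 = 26.15 min.

26.15 min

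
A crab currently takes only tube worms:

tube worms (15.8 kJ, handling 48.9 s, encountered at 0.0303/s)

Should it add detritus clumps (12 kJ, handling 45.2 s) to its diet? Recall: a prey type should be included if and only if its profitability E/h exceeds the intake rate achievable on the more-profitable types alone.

Current rate: (0.0303×15.8)/(1 + 0.0303×48.9) = 0.1929 kJ/s.
detritus clumps: E/h = 12/45.2 = 0.2655 kJ/s.
0.2655 > 0.1929, so adding detritus clumps raises the average — include it.

Yes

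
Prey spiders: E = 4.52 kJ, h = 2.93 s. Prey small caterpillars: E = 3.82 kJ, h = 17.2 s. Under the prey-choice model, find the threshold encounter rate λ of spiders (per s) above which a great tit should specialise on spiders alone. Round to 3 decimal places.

0.057 per s

Drop small caterpillars once their profitability E₂/h₂ falls below the rate achievable on spiders alone: E₂/h₂ = λE₁/(1 + λh₁).
Solve for λ: λE₁h₂ = E₂(1 + λh₁) → λ(E₁h₂ − E₂h₁) = E₂ → λ = E₂/(E₁h₂ − E₂h₁).
λ = 3.82/(4.52×17.2 − 3.82×2.93) = 3.82/66.55 = 0.0574 per s.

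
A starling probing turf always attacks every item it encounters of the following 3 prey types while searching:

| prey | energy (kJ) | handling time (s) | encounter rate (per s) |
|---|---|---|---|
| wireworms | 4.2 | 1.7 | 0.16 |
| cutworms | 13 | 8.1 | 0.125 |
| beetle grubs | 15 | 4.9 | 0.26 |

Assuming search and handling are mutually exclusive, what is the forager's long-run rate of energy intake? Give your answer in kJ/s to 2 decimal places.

1.74 kJ/s

Energy encountered per unit search time: 0.16×4.2 + 0.125×13 + 0.26×15 = 6.197 kJ/s.
Handling time per unit search time: 0.16×1.7 + 0.125×8.1 + 0.26×4.9 = 2.559.
Rate = 6.197/(1 + 2.559) = 1.741 kJ/s.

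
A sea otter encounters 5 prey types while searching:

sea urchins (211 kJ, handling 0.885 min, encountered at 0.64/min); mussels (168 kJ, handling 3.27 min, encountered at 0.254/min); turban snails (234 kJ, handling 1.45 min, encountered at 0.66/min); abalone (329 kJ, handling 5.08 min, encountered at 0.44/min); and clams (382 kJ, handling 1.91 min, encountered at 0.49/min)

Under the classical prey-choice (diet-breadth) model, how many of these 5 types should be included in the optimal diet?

Profitabilities (E/h, kJ/min): sea urchins 238, clams 200, turban snails 161, abalone 64.8, mussels 51.4. Add prey in this order while the next type's profitability exceeds the intake rate on those already taken.
Rate on top 1: 86.21. clams: 200 > 86.21 → include.
Rate on top 2: 128.8. turban snails: 161 > 128.8 → include.
Rate on top 3: 137.8. abalone: 64.8 < 137.8 → exclude; stop.
Optimal diet: sea urchins, clams, turban snails — 3 of 5 types.

3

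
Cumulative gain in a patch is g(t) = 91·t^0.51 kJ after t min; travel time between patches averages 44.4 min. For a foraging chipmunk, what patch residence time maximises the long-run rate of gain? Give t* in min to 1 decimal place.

46.2 min

Optimal t* satisfies g'(t*) = g(t*)/(T + t*).
g'(t) = 0.51·91·t^-0.49. Setting 0.51·91·t^-0.49 = 91·t^0.51/(44.4+t) gives 0.51(44.4+t) = t, so 0.49·t = 0.51×44.4.
t* = 0.51×44.4/0.49 = 46.21 min.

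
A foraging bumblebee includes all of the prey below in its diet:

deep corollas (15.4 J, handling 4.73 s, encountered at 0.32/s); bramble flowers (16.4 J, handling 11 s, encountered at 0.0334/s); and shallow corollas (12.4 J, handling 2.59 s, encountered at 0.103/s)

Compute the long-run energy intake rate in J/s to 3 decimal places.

R = Σλ_iE_i / (1 + Σλ_ih_i)
Numerator: 0.32×15.4 + 0.0334×16.4 + 0.103×12.4 = 6.753
Denominator: 1 + 0.32×4.73 + 0.0334×11 + 0.103×2.59 = 3.148
R = 6.753/3.148 = 2.145 J/s

2.145 J/s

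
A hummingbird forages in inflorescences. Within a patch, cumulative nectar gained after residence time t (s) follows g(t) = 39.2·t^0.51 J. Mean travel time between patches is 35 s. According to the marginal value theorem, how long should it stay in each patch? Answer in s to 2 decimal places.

Maximise g(t)/(T+t): set derivative to zero → g'(t)(T+t) = g(t).
g'(t) = 0.51·39.2·t^-0.49. Setting 0.51·39.2·t^-0.49 = 39.2·t^0.51/(35+t) gives 0.51(35+t) = t, so 0.49·t = 0.51×35.
t* = 0.51×35/0.49 = 36.43 s.

36.43 s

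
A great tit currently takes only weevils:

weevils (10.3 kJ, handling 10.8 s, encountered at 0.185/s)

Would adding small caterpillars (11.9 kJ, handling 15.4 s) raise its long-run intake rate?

Yes

On weevils alone, R = ΣλE/(1+Σλh) = 1.906/2.998 = 0.6356 kJ/s.
small caterpillars: E/h = 11.9/15.4 = 0.7727 kJ/s.
0.7727 > 0.6356, so adding small caterpillars raises the average — include it.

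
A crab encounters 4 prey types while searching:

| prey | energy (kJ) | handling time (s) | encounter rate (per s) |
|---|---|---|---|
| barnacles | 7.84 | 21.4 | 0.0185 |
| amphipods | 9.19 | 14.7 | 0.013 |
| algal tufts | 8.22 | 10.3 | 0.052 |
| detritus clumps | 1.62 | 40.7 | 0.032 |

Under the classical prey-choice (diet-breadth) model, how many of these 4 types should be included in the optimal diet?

3

Rank by E/h (kJ/s): algal tufts 0.798, amphipods 0.625, barnacles 0.366, detritus clumps 0.0398. Include each in turn until the next type's E/h falls below the running intake rate.
Rate on top 1: 0.2784. amphipods: 0.625 > 0.2784 → include.
Rate on top 2: 0.3167. barnacles: 0.366 > 0.3167 → include.
Rate on top 3: 0.326. detritus clumps: 0.0398 < 0.326 → exclude; stop.
Optimal diet: algal tufts, amphipods, barnacles — 3 of 4 types.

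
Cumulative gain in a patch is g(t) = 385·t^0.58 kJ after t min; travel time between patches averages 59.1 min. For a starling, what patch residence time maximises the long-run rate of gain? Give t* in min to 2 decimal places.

81.61 min

Maximise g(t)/(T+t): set derivative to zero → g'(t)(T+t) = g(t).
g'(t) = 0.58·385·t^-0.42. Setting 0.58·385·t^-0.42 = 385·t^0.58/(59.1+t) gives 0.58(59.1+t) = t, so 0.42·t = 0.58×59.1.
t* = 0.58×59.1/0.42 = 81.61 min.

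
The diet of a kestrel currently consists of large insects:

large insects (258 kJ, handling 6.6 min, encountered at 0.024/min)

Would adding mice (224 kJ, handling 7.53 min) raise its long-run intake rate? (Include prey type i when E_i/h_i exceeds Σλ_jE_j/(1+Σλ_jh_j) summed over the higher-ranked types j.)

Yes

Intake rate on the current diet: R = (0.024×258) / (1 + 0.024×6.6) = 6.192/1.158 = 5.345 kJ/min.
Profitability of mice: 224/7.53 = 29.75 kJ/min.
29.75 > 5.345, so adding mice raises the average — include it.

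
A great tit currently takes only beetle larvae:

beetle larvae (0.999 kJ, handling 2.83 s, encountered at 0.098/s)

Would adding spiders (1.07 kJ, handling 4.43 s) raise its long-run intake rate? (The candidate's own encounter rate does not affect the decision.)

Yes

Current rate: (0.098×0.999)/(1 + 0.098×2.83) = 0.07665 kJ/s.
Profitability of spiders: 1.07/4.43 = 0.2415 kJ/s.
0.2415 > 0.07665, so adding spiders raises the average — include it.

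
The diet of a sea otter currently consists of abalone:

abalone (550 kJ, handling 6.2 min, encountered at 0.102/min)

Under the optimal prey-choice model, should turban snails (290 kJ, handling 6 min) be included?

Intake rate on the current diet: R = (0.102×550) / (1 + 0.102×6.2) = 56.1/1.632 = 34.37 kJ/min.
Profitability of turban snails: 290/6 = 48.33 kJ/min.
48.33 > 34.37, so adding turban snails raises the average — include it.

Yes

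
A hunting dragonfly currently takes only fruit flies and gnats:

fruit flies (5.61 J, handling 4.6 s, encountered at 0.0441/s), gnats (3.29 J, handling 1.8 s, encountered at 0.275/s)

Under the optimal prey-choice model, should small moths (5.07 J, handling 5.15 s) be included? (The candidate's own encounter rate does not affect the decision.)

On fruit flies and gnats alone, R = ΣλE/(1+Σλh) = 1.152/1.698 = 0.6786 J/s.
Profitability of small moths: 5.07/5.15 = 0.9845 J/s.
Since 0.9845 > R, including small moths increases the long-run rate.

Yes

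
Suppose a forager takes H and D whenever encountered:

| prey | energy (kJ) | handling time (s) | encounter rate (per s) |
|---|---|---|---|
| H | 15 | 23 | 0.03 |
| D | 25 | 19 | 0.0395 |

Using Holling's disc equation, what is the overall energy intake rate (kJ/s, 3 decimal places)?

0.589 kJ/s

Energy encountered per unit search time: 0.03×15 + 0.0395×25 = 1.438 kJ/s.
Handling time per unit search time: 0.03×23 + 0.0395×19 = 1.441.
Rate = 1.438/(1 + 1.441) = 0.589 kJ/s.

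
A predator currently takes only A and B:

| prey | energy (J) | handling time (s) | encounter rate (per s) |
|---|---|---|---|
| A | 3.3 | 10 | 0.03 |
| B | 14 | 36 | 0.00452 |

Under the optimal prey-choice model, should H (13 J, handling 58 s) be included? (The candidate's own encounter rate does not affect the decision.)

Intake rate on the current diet: R = (0.03×3.3 + 0.00452×14) / (1 + 0.03×10 + 0.00452×36) = 0.1623/1.463 = 0.1109 J/s.
Profitability of H: 13/58 = 0.2241 J/s.
0.2241 > 0.1109, so adding H raises the average — include it.

Yes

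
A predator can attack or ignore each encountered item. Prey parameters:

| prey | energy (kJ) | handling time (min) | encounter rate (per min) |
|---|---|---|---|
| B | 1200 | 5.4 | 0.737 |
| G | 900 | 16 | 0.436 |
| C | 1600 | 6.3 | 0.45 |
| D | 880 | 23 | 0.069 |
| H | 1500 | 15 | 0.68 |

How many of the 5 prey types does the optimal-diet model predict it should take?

Profitabilities (E/h, kJ/min): C 254, B 222, H 100, G 56.2, D 38.3. Add prey in this order while the next type's profitability exceeds the intake rate on those already taken.
Rate on top 1: 187.7. B: 222 > 187.7 → include.
Rate on top 2: 205.3. H: 100 < 205.3 → exclude; stop.
Optimal diet: C, B — 2 of 5 types.

2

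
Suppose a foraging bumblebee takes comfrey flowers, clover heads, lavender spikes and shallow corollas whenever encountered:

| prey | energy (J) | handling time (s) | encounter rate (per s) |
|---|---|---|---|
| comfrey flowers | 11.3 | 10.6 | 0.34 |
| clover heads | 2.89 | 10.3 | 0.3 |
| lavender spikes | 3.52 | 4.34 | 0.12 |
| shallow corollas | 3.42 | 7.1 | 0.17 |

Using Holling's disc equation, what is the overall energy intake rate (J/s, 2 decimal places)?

0.61 J/s

Energy encountered per unit search time: 0.34×11.3 + 0.3×2.89 + 0.12×3.52 + 0.17×3.42 = 5.713 J/s.
Handling time per unit search time: 0.34×10.6 + 0.3×10.3 + 0.12×4.34 + 0.17×7.1 = 8.422.
Rate = 5.713/(1 + 8.422) = 0.6063 J/s.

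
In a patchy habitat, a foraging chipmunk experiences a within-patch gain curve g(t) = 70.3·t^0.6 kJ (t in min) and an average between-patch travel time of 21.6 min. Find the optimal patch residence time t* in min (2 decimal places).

32.40 min

By the marginal value theorem, leave when the instantaneous gain rate g'(t) equals the habitat-wide average g(t)/(T + t).
g'(t) = 0.6·70.3·t^-0.4. Setting 0.6·70.3·t^-0.4 = 70.3·t^0.6/(21.6+t) gives 0.6(21.6+t) = t, so 0.40·t = 0.6×21.6.
t* = 0.6×21.6/0.40 = 32.4 min.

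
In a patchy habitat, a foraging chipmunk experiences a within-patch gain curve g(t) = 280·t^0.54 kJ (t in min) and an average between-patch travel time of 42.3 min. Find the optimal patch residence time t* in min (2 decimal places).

49.66 min

Maximise g(t)/(T+t): set derivative to zero → g'(t)(T+t) = g(t).
g'(t) = 0.54·280·t^-0.46. Setting 0.54·280·t^-0.46 = 280·t^0.54/(42.3+t) gives 0.54(42.3+t) = t, so 0.46·t = 0.54×42.3.
t* = 0.54×42.3/0.46 = 49.66 min.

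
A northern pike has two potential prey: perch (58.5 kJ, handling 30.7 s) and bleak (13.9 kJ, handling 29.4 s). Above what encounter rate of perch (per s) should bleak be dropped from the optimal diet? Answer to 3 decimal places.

0.011 per s

The zero-one rule: include bleak iff E₂/h₂ > λE₁/(1+λh₁). Equality gives the switch point.
λE₁h₂ = E₂ + λE₂h₁ ⇒ λ = E₂/(E₁h₂ − E₂h₁) = 13.9/(1720 − 426.7) = 0.01075 per s.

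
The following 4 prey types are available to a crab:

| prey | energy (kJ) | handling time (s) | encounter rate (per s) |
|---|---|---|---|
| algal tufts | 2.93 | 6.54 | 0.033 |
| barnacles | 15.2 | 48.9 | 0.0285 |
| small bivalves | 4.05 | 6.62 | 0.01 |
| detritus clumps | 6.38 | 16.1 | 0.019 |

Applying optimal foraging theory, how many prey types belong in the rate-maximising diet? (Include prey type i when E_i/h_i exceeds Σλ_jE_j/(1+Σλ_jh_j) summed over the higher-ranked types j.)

4

Profitabilities (E/h, kJ/s): small bivalves 0.612, algal tufts 0.448, detritus clumps 0.396, barnacles 0.311. Add prey in this order while the next type's profitability exceeds the intake rate on those already taken.
Rate on top 1: 0.03799. algal tufts: 0.448 > 0.03799 → include.
Rate on top 2: 0.107. detritus clumps: 0.396 > 0.107 → include.
Rate on top 3: 0.1627. barnacles: 0.311 > 0.1627 → include.
Optimal diet: small bivalves, algal tufts, detritus clumps, barnacles — 4 of 4 types.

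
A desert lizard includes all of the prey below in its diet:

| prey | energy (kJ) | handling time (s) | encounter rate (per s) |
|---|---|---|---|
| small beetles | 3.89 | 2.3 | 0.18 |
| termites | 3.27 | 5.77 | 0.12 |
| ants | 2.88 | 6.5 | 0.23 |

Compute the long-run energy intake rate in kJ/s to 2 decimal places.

R = (0.18×3.89 + 0.12×3.27 + 0.23×2.88) / (1 + 0.18×2.3 + 0.12×5.77 + 0.23×6.5) = 1.755/3.601 = 0.4873 kJ/s.

0.49 kJ/s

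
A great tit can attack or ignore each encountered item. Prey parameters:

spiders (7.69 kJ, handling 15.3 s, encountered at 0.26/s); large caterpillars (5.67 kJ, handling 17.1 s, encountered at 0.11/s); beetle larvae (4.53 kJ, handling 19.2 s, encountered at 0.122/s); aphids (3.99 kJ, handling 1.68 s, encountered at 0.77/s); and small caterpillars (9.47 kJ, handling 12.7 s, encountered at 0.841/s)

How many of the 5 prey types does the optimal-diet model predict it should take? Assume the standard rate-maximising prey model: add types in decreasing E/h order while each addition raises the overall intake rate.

1

Rank by E/h (kJ/s): aphids 2.38, small caterpillars 0.746, spiders 0.503, large caterpillars 0.332, beetle larvae 0.236. Include each in turn until the next type's E/h falls below the running intake rate.
Rate on top 1: 1.34. small caterpillars: 0.746 < 1.34 → exclude; stop.
Optimal diet: aphids — 1 of 5 types.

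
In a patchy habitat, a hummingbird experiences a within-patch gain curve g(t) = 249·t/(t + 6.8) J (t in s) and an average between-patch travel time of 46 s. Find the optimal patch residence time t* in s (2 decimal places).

Maximise g(t)/(T+t): set derivative to zero → g'(t)(T+t) = g(t).
g'(t) = 249·6.8/(t + 6.8)². Setting 249·6.8/(t+6.8)² = 249t/[(t+6.8)(46+t)] gives 6.8(46+t) = t(t+6.8), so t² = 6.8×46 = 312.8.
t* = √312.8 = 17.69 s.

17.69 s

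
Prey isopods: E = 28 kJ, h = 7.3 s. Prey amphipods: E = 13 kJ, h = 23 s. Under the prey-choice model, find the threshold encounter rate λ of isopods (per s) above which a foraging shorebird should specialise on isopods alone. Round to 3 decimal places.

At the threshold, the rate on isopods alone equals the profitability of amphipods: λ·28/(1 + λ·7.3) = 13/23 = 0.5652.
Rearranging, λ(28 − 0.5652×7.3) = 0.5652, so λ = 0.5652/23.87 = 0.02368 per s.

0.024 per s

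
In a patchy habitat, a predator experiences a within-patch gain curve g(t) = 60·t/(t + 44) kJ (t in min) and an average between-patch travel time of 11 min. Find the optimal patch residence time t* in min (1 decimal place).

22.0 min

Maximise g(t)/(T+t): set derivative to zero → g'(t)(T+t) = g(t).
g'(t) = 60·44/(t + 44)². Setting 60·44/(t+44)² = 60t/[(t+44)(11+t)] gives 44(11+t) = t(t+44), so t² = 44×11 = 484.
t* = √484 = 22 min.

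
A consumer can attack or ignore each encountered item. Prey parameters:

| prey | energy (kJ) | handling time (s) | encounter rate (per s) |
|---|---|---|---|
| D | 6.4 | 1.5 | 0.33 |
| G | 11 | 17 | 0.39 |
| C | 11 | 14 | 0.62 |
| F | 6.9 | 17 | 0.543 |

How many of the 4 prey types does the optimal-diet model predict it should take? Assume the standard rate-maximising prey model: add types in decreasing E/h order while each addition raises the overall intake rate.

Profitabilities (E/h, kJ/s): D 4.27, C 0.786, G 0.647, F 0.406. Add prey in this order while the next type's profitability exceeds the intake rate on those already taken.
Rate on top 1: 1.413. C: 0.786 < 1.413 → exclude; stop.
Optimal diet: D — 1 of 4 types.

1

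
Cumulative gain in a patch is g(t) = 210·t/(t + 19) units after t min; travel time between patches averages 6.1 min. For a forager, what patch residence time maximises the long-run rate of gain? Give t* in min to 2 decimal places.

Optimal t* satisfies g'(t*) = g(t*)/(T + t*).
g'(t) = 210·19/(t + 19)². Setting 210·19/(t+19)² = 210t/[(t+19)(6.1+t)] gives 19(6.1+t) = t(t+19), so t² = 19×6.1 = 115.9.
t* = √115.9 = 10.77 min.

10.77 min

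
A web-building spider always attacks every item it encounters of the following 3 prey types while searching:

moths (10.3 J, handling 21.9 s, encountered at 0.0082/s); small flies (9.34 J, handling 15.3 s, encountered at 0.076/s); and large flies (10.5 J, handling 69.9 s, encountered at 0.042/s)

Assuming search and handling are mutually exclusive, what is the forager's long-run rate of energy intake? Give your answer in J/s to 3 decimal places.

R = Σλ_iE_i / (1 + Σλ_ih_i)
Numerator: 0.0082×10.3 + 0.076×9.34 + 0.042×10.5 = 1.235
Denominator: 1 + 0.0082×21.9 + 0.076×15.3 + 0.042×69.9 = 5.278
R = 1.235/5.278 = 0.234 J/s

0.234 J/s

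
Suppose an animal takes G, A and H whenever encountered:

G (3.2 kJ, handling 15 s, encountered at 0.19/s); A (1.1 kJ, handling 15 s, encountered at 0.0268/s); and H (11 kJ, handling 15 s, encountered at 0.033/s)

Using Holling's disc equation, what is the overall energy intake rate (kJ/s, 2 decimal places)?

R = (0.19×3.2 + 0.0268×1.1 + 0.033×11) / (1 + 0.19×15 + 0.0268×15 + 0.033×15) = 1/4.747 = 0.2108 kJ/s.

0.21 kJ/s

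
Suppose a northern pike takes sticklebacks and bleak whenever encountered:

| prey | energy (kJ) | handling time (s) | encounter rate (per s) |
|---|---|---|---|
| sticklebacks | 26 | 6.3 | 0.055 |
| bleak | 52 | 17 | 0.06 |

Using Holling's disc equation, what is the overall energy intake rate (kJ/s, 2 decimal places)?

1.92 kJ/s

Energy encountered per unit search time: 0.055×26 + 0.06×52 = 4.55 kJ/s.
Handling time per unit search time: 0.055×6.3 + 0.06×17 = 1.367.
Rate = 4.55/(1 + 1.367) = 1.923 kJ/s.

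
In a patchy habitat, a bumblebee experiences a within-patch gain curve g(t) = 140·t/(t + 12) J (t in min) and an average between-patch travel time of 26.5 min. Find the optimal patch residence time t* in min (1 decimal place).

Maximise g(t)/(T+t): set derivative to zero → g'(t)(T+t) = g(t).
g'(t) = 140·12/(t + 12)². Setting 140·12/(t+12)² = 140t/[(t+12)(26.5+t)] gives 12(26.5+t) = t(t+12), so t² = 12×26.5 = 318.
t* = √318 = 17.83 min.

17.8 min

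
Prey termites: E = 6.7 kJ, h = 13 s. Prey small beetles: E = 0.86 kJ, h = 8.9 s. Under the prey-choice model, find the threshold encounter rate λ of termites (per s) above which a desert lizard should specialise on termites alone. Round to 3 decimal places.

0.018 per s

At the threshold, the rate on termites alone equals the profitability of small beetles: λ·6.7/(1 + λ·13) = 0.86/8.9 = 0.09663.
Rearranging, λ(6.7 − 0.09663×13) = 0.09663, so λ = 0.09663/5.444 = 0.01775 per s.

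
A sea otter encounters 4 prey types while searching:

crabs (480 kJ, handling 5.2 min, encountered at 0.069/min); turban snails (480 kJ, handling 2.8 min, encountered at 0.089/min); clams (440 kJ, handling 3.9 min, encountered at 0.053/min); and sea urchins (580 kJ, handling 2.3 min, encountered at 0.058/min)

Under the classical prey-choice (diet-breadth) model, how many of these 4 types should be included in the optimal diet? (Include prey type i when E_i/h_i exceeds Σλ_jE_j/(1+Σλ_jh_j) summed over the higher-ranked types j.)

E/h in descending order: sea urchins 252, turban snails 171, clams 113, crabs 92.3 kJ/min. The optimal diet is the largest prefix of this list for which every included type satisfies E_i/h_i > R on the types above it.
Rate on top 1: 29.68. turban snails: 171 > 29.68 → include.
Rate on top 2: 55.23. clams: 113 > 55.23 → include.
Rate on top 3: 62.72. crabs: 92.3 > 62.72 → include.
Optimal diet: sea urchins, turban snails, clams, crabs — 4 of 4 types.

4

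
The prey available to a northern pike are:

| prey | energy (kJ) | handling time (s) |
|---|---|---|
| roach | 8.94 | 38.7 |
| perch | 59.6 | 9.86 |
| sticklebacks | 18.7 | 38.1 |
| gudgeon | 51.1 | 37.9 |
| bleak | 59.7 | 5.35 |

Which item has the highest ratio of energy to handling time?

Profitability E/h (kJ/s): roach = 8.94/38.7 = 0.231, perch = 59.6/9.86 = 6.04, sticklebacks = 18.7/38.1 = 0.491, gudgeon = 51.1/37.9 = 1.35, bleak = 59.7/5.35 = 11.2.
Ranked: bleak > perch > gudgeon > sticklebacks > roach.

bleak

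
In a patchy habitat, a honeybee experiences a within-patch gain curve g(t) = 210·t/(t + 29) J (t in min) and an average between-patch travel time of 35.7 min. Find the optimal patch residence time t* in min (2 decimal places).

Maximise g(t)/(T+t): set derivative to zero → g'(t)(T+t) = g(t).
g'(t) = 210·29/(t + 29)². Setting 210·29/(t+29)² = 210t/[(t+29)(35.7+t)] gives 29(35.7+t) = t(t+29), so t² = 29×35.7 = 1035.
t* = √1035 = 32.18 min.

32.18 min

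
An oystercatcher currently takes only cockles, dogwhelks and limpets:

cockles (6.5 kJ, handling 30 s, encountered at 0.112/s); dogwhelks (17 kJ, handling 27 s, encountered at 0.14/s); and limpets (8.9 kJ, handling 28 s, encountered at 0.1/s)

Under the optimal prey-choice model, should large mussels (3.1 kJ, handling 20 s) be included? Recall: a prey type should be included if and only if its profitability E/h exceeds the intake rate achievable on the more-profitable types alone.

On cockles, dogwhelks and limpets alone, R = ΣλE/(1+Σλh) = 3.998/10.94 = 0.3654 kJ/s.
large mussels: E/h = 3.1/20 = 0.155 kJ/s.
0.155 < 0.3654, so adding large mussels would lower the average — exclude it.

No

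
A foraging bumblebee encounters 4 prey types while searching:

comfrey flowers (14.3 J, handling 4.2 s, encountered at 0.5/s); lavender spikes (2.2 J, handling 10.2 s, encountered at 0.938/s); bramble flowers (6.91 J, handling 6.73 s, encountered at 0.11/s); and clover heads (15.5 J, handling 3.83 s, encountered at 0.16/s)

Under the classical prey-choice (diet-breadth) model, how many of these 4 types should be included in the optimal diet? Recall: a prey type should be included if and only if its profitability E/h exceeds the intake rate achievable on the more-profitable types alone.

Rank by E/h (J/s): clover heads 4.05, comfrey flowers 3.4, bramble flowers 1.03, lavender spikes 0.216. Include each in turn until the next type's E/h falls below the running intake rate.
Rate on top 1: 1.538. comfrey flowers: 3.4 > 1.538 → include.
Rate on top 2: 2.594. bramble flowers: 1.03 < 2.594 → exclude; stop.
Optimal diet: clover heads, comfrey flowers — 2 of 4 types.

2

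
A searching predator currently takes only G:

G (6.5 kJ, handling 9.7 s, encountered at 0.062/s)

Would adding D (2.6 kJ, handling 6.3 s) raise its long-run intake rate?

Intake rate on the current diet: R = (0.062×6.5) / (1 + 0.062×9.7) = 0.403/1.601 = 0.2517 kJ/s.
Profitability of D: 2.6/6.3 = 0.4127 kJ/s.
0.4127 > 0.2517, so adding D raises the average — include it.

Yes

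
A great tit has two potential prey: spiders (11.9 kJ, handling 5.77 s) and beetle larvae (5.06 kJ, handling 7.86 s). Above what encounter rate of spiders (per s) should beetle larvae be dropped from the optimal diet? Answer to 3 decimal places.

0.079 per s

Drop beetle larvae once their profitability E₂/h₂ falls below the rate achievable on spiders alone: E₂/h₂ = λE₁/(1 + λh₁).
Solve for λ: λE₁h₂ = E₂(1 + λh₁) → λ(E₁h₂ − E₂h₁) = E₂ → λ = E₂/(E₁h₂ − E₂h₁).
λ = 5.06/(11.9×7.86 − 5.06×5.77) = 5.06/64.34 = 0.07865 per s.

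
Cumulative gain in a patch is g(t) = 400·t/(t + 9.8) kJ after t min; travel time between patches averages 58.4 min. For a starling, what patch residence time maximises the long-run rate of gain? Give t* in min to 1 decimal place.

By the marginal value theorem, leave when the instantaneous gain rate g'(t) equals the habitat-wide average g(t)/(T + t).
g'(t) = 400·9.8/(t + 9.8)². Setting 400·9.8/(t+9.8)² = 400t/[(t+9.8)(58.4+t)] gives 9.8(58.4+t) = t(t+9.8), so t² = 9.8×58.4 = 572.3.
t* = √572.3 = 23.92 min.

23.9 min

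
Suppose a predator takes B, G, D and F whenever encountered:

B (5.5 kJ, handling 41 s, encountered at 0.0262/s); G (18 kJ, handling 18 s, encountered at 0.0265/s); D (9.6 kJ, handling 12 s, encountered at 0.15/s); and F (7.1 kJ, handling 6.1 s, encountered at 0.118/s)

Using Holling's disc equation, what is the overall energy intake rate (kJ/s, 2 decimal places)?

0.57 kJ/s

R = Σλ_iE_i / (1 + Σλ_ih_i)
Numerator: 0.0262×5.5 + 0.0265×18 + 0.15×9.6 + 0.118×7.1 = 2.899
Denominator: 1 + 0.0262×41 + 0.0265×18 + 0.15×12 + 0.118×6.1 = 5.071
R = 2.899/5.071 = 0.5717 kJ/s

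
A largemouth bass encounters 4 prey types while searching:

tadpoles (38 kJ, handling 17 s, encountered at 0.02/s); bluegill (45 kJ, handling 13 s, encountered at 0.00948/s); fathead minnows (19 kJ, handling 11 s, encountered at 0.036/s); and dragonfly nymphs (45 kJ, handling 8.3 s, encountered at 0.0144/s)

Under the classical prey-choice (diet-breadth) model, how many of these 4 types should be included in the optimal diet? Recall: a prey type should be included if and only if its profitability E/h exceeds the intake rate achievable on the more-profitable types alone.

4

Profitabilities (E/h, kJ/s): dragonfly nymphs 5.42, bluegill 3.46, tadpoles 2.24, fathead minnows 1.73. Add prey in this order while the next type's profitability exceeds the intake rate on those already taken.
Rate on top 1: 0.5788. bluegill: 3.46 > 0.5788 → include.
Rate on top 2: 0.8647. tadpoles: 2.24 > 0.8647 → include.
Rate on top 3: 1.159. fathead minnows: 1.73 > 1.159 → include.
Optimal diet: dragonfly nymphs, bluegill, tadpoles, fathead minnows — 4 of 4 types.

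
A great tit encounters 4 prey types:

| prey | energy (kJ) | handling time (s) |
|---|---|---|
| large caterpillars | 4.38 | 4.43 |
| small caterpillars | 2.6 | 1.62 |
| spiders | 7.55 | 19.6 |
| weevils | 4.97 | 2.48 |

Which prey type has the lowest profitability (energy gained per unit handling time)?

spiders

In descending order of E/h:
weevils: 4.97/2.48 = 2 kJ/s
small caterpillars: 2.6/1.62 = 1.6 kJ/s
large caterpillars: 4.38/4.43 = 0.989 kJ/s
spiders: 7.55/19.6 = 0.385 kJ/s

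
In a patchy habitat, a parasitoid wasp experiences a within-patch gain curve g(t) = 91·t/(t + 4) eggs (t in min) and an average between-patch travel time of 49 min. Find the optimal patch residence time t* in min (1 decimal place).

Maximise g(t)/(T+t): set derivative to zero → g'(t)(T+t) = g(t).
g'(t) = 91·4/(t + 4)². Setting 91·4/(t+4)² = 91t/[(t+4)(49+t)] gives 4(49+t) = t(t+4), so t² = 4×49 = 196.
t* = √196 = 14 min.

14.0 min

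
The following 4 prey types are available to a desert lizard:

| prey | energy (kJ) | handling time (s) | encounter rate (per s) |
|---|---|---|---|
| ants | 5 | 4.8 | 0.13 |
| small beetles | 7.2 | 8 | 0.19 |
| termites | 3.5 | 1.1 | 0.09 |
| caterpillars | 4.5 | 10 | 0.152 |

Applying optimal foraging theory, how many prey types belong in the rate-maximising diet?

3

Rank by E/h (kJ/s): termites 3.18, ants 1.04, small beetles 0.9, caterpillars 0.45. Include each in turn until the next type's E/h falls below the running intake rate.
Rate on top 1: 0.2866. ants: 1.04 > 0.2866 → include.
Rate on top 2: 0.5601. small beetles: 0.9 > 0.5601 → include.
Rate on top 3: 0.7194. caterpillars: 0.45 < 0.7194 → exclude; stop.
Optimal diet: termites, ants, small beetles — 3 of 4 types.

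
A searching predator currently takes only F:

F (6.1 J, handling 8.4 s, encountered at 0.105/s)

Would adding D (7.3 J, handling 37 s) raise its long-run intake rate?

Intake rate on the current diet: R = (0.105×6.1) / (1 + 0.105×8.4) = 0.6405/1.882 = 0.3403 J/s.
D: E/h = 7.3/37 = 0.1973 J/s.
0.1973 < 0.3403, so adding D would lower the average — exclude it.

No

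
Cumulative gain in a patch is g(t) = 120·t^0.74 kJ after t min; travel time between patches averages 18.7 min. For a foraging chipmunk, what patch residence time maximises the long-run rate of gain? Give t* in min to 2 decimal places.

Maximise g(t)/(T+t): set derivative to zero → g'(t)(T+t) = g(t).
g'(t) = 0.74·120·t^-0.26. Setting 0.74·120·t^-0.26 = 120·t^0.74/(18.7+t) gives 0.74(18.7+t) = t, so 0.26·t = 0.74×18.7.
t* = 0.74×18.7/0.26 = 53.22 min.

53.22 min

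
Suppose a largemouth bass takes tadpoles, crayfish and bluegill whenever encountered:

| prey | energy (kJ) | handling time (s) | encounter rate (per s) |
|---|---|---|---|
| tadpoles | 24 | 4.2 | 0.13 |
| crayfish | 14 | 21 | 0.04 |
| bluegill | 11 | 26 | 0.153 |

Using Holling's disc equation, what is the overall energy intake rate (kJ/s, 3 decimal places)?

0.843 kJ/s

R = (0.13×24 + 0.04×14 + 0.153×11) / (1 + 0.13×4.2 + 0.04×21 + 0.153×26) = 5.363/6.364 = 0.8427 kJ/s.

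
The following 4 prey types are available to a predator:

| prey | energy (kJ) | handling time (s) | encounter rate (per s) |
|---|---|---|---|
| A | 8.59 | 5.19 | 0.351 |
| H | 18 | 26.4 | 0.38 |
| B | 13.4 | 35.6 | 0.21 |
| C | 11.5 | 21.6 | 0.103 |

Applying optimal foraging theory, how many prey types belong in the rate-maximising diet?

1

E/h in descending order: A 1.66, H 0.682, C 0.532, B 0.376 kJ/s. The optimal diet is the largest prefix of this list for which every included type satisfies E_i/h_i > R on the types above it.
Rate on top 1: 1.069. H: 0.682 < 1.069 → exclude; stop.
Optimal diet: A — 1 of 4 types.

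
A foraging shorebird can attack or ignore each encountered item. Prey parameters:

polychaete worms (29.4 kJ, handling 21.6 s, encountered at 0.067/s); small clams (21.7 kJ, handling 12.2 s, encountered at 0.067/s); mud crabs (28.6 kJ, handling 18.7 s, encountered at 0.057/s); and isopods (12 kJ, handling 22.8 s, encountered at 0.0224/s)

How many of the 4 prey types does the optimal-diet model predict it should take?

3

Rank by E/h (kJ/s): small clams 1.78, mud crabs 1.53, polychaete worms 1.36, isopods 0.526. Include each in turn until the next type's E/h falls below the running intake rate.
Rate on top 1: 0.8. mud crabs: 1.53 > 0.8 → include.
Rate on top 2: 1.07. polychaete worms: 1.36 > 1.07 → include.
Rate on top 3: 1.167. isopods: 0.526 < 1.167 → exclude; stop.
Optimal diet: small clams, mud crabs, polychaete worms — 3 of 4 types.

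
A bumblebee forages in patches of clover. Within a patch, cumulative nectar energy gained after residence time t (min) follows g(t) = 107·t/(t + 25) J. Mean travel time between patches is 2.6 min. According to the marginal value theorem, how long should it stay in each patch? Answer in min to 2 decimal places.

By the marginal value theorem, leave when the instantaneous gain rate g'(t) equals the habitat-wide average g(t)/(T + t).
g'(t) = 107·25/(t + 25)². Setting 107·25/(t+25)² = 107t/[(t+25)(2.6+t)] gives 25(2.6+t) = t(t+25), so t² = 25×2.6 = 65.
t* = √65 = 8.062 min.

8.06 min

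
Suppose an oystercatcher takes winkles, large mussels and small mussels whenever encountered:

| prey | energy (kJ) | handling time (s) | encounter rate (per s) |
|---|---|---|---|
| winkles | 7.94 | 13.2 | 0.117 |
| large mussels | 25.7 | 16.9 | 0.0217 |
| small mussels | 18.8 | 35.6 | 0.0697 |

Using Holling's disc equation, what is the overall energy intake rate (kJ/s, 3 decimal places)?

0.519 kJ/s

R = Σλ_iE_i / (1 + Σλ_ih_i)
Numerator: 0.117×7.94 + 0.0217×25.7 + 0.0697×18.8 = 2.797
Denominator: 1 + 0.117×13.2 + 0.0217×16.9 + 0.0697×35.6 = 5.392
R = 2.797/5.392 = 0.5187 kJ/s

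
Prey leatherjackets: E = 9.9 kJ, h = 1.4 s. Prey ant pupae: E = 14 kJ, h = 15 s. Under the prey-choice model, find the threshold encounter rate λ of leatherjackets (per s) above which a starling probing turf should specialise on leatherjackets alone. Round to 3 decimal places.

At the threshold, the rate on leatherjackets alone equals the profitability of ant pupae: λ·9.9/(1 + λ·1.4) = 14/15 = 0.9333.
Rearranging, λ(9.9 − 0.9333×1.4) = 0.9333, so λ = 0.9333/8.593 = 0.1086 per s.

0.109 per s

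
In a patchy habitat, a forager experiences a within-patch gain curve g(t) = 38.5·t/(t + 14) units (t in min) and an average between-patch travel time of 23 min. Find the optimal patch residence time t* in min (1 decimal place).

17.9 min

By the marginal value theorem, leave when the instantaneous gain rate g'(t) equals the habitat-wide average g(t)/(T + t).
g'(t) = 38.5·14/(t + 14)². Setting 38.5·14/(t+14)² = 38.5t/[(t+14)(23+t)] gives 14(23+t) = t(t+14), so t² = 14×23 = 322.
t* = √322 = 17.94 min.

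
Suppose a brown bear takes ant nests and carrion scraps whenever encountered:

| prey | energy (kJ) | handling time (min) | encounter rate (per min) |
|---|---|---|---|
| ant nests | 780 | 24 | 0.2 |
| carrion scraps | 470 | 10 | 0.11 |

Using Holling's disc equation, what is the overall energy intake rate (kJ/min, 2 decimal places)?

30.10 kJ/min

Energy encountered per unit search time: 0.2×780 + 0.11×470 = 207.7 kJ/min.
Handling time per unit search time: 0.2×24 + 0.11×10 = 5.9.
Rate = 207.7/(1 + 5.9) = 30.1 kJ/min.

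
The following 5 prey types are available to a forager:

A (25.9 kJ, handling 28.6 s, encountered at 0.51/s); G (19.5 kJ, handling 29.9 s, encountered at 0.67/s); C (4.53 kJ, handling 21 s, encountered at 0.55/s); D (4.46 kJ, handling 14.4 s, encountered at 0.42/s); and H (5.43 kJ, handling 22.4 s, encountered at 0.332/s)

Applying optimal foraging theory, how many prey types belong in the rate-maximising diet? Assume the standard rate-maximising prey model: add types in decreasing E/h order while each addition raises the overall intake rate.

1

Rank by E/h (kJ/s): A 0.906, G 0.652, D 0.31, H 0.242, C 0.216. Include each in turn until the next type's E/h falls below the running intake rate.
Rate on top 1: 0.8475. G: 0.652 < 0.8475 → exclude; stop.
Optimal diet: A — 1 of 5 types.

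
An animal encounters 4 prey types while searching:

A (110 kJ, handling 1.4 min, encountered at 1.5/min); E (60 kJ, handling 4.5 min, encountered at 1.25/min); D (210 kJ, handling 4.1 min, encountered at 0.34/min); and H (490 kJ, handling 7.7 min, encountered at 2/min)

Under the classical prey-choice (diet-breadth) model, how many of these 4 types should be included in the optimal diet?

Profitabilities (E/h, kJ/min): A 78.6, H 63.6, D 51.2, E 13.3. Add prey in this order while the next type's profitability exceeds the intake rate on those already taken.
Rate on top 1: 53.23. H: 63.6 > 53.23 → include.
Rate on top 2: 61.89. D: 51.2 < 61.89 → exclude; stop.
Optimal diet: A, H — 2 of 4 types.

2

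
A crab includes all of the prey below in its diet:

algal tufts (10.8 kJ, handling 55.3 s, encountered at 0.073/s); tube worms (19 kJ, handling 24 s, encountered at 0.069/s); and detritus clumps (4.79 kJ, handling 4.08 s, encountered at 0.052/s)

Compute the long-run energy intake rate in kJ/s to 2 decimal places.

0.34 kJ/s

R = (0.073×10.8 + 0.069×19 + 0.052×4.79) / (1 + 0.073×55.3 + 0.069×24 + 0.052×4.08) = 2.348/6.905 = 0.3401 kJ/s.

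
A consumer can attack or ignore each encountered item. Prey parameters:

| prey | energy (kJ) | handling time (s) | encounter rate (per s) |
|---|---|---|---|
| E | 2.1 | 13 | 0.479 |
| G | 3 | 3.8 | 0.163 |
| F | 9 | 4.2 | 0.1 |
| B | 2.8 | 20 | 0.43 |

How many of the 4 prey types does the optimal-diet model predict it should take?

2

Profitabilities (E/h, kJ/s): F 2.14, G 0.789, E 0.162, B 0.14. Add prey in this order while the next type's profitability exceeds the intake rate on those already taken.
Rate on top 1: 0.6338. G: 0.789 > 0.6338 → include.
Rate on top 2: 0.6811. E: 0.162 < 0.6811 → exclude; stop.
Optimal diet: F, G — 2 of 4 types.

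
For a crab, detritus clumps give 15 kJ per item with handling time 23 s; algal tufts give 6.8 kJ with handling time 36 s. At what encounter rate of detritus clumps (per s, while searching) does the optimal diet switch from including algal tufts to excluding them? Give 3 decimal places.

0.018 per s

Drop algal tufts once their profitability E₂/h₂ falls below the rate achievable on detritus clumps alone: E₂/h₂ = λE₁/(1 + λh₁).
Solve for λ: λE₁h₂ = E₂(1 + λh₁) → λ(E₁h₂ − E₂h₁) = E₂ → λ = E₂/(E₁h₂ − E₂h₁).
λ = 6.8/(15×36 − 6.8×23) = 6.8/383.6 = 0.01773 per s.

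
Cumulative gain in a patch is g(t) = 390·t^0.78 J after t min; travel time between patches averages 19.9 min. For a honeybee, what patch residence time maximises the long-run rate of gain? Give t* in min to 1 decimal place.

By the marginal value theorem, leave when the instantaneous gain rate g'(t) equals the habitat-wide average g(t)/(T + t).
g'(t) = 0.78·390·t^-0.22. Setting 0.78·390·t^-0.22 = 390·t^0.78/(19.9+t) gives 0.78(19.9+t) = t, so 0.22·t = 0.78×19.9.
t* = 0.78×19.9/0.22 = 70.55 min.

70.6 min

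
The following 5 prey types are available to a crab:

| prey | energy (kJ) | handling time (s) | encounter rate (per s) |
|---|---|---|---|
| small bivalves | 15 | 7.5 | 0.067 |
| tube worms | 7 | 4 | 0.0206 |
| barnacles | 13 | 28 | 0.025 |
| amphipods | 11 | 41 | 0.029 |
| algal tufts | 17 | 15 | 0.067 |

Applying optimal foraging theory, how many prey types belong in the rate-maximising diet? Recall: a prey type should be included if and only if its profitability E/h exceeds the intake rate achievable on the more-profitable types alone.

3

E/h in descending order: small bivalves 2, tube worms 1.75, algal tufts 1.13, barnacles 0.464, amphipods 0.268 kJ/s. The optimal diet is the largest prefix of this list for which every included type satisfies E_i/h_i > R on the types above it.
Rate on top 1: 0.6689. tube worms: 1.75 > 0.6689 → include.
Rate on top 2: 0.7251. algal tufts: 1.13 > 0.7251 → include.
Rate on top 3: 0.8835. barnacles: 0.464 < 0.8835 → exclude; stop.
Optimal diet: small bivalves, tube worms, algal tufts — 3 of 5 types.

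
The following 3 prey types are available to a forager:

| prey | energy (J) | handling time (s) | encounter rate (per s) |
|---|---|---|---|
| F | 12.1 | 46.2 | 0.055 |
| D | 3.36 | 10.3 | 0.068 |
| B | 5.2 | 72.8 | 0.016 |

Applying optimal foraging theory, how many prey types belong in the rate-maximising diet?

2

Rank by E/h (J/s): D 0.326, F 0.262, B 0.0714. Include each in turn until the next type's E/h falls below the running intake rate.
Rate on top 1: 0.1344. F: 0.262 > 0.1344 → include.
Rate on top 2: 0.2108. B: 0.0714 < 0.2108 → exclude; stop.
Optimal diet: D, F — 2 of 3 types.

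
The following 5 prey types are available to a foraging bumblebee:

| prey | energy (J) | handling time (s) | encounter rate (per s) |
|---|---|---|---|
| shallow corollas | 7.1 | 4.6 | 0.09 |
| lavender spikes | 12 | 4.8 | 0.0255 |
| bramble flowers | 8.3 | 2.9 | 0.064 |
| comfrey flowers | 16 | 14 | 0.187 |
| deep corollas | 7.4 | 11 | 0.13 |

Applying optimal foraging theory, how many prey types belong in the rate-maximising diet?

4

Profitabilities (E/h, J/s): bramble flowers 2.86, lavender spikes 2.5, shallow corollas 1.54, comfrey flowers 1.14, deep corollas 0.673. Add prey in this order while the next type's profitability exceeds the intake rate on those already taken.
Rate on top 1: 0.448. lavender spikes: 2.5 > 0.448 → include.
Rate on top 2: 0.6401. shallow corollas: 1.54 > 0.6401 → include.
Rate on top 3: 0.8573. comfrey flowers: 1.14 > 0.8573 → include.
Rate on top 4: 1.03. deep corollas: 0.673 < 1.03 → exclude; stop.
Optimal diet: bramble flowers, lavender spikes, shallow corollas, comfrey flowers — 4 of 5 types.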